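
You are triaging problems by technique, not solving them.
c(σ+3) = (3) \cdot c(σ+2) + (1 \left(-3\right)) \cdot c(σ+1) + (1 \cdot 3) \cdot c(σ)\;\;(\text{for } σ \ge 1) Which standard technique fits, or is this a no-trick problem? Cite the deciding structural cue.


Technique: the characteristic-root method — fixed numeric weights on consecutive terms and no forcing term added: the root method in its home territory.


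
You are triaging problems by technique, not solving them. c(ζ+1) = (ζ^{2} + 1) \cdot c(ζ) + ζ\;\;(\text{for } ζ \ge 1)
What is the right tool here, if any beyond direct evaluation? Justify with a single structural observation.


Method: a summation factor — with the index-dependent coefficient ζ^{2} + 1, dividing by the cumulative product turns the left side into a pure difference.


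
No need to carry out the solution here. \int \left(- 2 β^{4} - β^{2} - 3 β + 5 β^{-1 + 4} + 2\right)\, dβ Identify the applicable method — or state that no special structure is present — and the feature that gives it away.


Technique: no special technique — a term-by-term power-rule job in β; no substitution or rearrangement earns its keep here.


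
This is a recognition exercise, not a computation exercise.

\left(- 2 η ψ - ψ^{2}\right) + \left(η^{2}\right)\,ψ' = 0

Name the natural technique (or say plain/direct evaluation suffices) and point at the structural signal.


Technique: the homogeneous substitution — solved for the derivative, the right side is unchanged under scaling η and ψ together — it depends only on the ratio ψ/η, so substitute a single ratio variable. This doubles as a Bernoulli equation in the unknown as written; the homogeneous route needs no setup at all.


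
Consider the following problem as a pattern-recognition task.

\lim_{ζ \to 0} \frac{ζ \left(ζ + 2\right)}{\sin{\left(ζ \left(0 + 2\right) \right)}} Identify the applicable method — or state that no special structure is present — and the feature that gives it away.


Verdict: l'Hôpital's rule (0/0) — the 0/0 form at 0 is the signature situation for l'Hôpital's rule. Known elementary limits would finish this too — the rule just bypasses the case analysis.


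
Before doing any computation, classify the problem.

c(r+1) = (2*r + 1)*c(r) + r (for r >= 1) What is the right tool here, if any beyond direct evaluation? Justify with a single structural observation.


Technique: a summation factor — because the multiplier 2*r + 1 is index-dependent, divide through by its running product and sum the resulting differences.


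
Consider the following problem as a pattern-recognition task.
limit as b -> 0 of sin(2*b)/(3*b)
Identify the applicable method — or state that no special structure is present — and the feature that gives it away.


Method: l'Hôpital's rule (0/0) — substituting 0 gives 0 over 0; differentiate top and bottom once and re-evaluate. A first-order expansion at the point is an equally standard path; the rule packages it.


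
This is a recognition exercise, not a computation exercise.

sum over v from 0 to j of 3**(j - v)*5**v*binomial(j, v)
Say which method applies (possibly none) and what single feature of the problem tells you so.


Method: the binomial theorem — the summand is term v of a binomial expansion in 5 and 3; the whole sum is a single power.


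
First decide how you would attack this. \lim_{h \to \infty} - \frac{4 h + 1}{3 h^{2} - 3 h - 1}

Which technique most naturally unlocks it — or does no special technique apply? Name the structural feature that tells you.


Best approach: dominant-term comparison — at large h only the top-degree terms survive; compare the leading terms and the limit falls out. Viewed as a single quotient this is an ∞/∞ form — an at-infinity application of l'Hôpital's rule would also resolve it; comparing leading growth reads the answer without differentiating.


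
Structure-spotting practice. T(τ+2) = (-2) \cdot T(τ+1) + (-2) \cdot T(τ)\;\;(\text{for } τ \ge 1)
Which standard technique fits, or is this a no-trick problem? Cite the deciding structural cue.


Method: the characteristic-root method — this is the constant-coefficient homogeneous case — the whole solution in τ reduces to a polynomial's roots.


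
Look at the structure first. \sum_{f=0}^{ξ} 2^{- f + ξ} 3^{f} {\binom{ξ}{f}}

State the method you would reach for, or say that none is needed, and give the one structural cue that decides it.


Best approach: the binomial theorem — the summand is term f of a binomial expansion in 3 and 2; the whole sum is a single power.


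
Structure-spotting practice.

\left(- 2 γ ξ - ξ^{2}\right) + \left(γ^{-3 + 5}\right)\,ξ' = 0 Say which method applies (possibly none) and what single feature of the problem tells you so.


Best approach: the homogeneous substitution — scaling γ and ξ together leaves the slope fixed — it depends only on ξ/γ, so substitute the ratio. This doubles as a Bernoulli equation in the unknown as written; the homogeneous route needs no setup at all.


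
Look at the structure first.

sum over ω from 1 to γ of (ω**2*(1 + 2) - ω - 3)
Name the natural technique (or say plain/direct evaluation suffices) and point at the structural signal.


Diagnosis: no special technique — this is bookkeeping, not technique: standard formulas for sums of constant-multiple powers of ω apply termwise.


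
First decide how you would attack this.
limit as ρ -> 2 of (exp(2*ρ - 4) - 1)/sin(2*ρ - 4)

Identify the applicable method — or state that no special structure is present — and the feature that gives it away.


Best approach: l'Hôpital's rule (0/0) — the 0/0 form at 2 is the signature situation for l'Hôpital's rule. A local series expansion at the point resolves it as well; the rule is the packaged version of that step.


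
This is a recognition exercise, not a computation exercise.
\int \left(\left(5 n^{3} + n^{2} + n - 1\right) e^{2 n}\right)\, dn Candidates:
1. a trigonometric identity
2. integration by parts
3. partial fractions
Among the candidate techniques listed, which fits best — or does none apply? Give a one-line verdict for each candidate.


Method: integration by parts — 5 n^{3} + n^{2} + n - 1 dies after finitely many derivatives while e^{2 n} cycles under integration — the tabular/parts setup.
- a trigonometric identity — no sine or cosine appears, so there is nothing for a trigonometric identity to act on.
- integration by parts — applicable, and directly so.
- partial fractions — the expression is not a ratio of polynomials that decomposes further.


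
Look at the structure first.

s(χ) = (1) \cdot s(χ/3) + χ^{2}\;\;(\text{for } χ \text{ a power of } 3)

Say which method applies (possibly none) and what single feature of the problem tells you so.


Verdict: the master substitution — treat m = log base 3 of χ as the new clock: one recursion step advances m by one while χ scales by 3.


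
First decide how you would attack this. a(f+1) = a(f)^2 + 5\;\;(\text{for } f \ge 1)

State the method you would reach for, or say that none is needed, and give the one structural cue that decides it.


Diagnosis: no special technique — no ansatz, no master substitution, no summation factor survives the nonlinearity here.


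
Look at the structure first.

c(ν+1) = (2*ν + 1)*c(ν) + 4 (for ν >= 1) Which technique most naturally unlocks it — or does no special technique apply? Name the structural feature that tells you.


Technique: a summation factor — with the index-dependent coefficient 2*ν + 1, dividing by the cumulative product turns the left side into a pure difference.


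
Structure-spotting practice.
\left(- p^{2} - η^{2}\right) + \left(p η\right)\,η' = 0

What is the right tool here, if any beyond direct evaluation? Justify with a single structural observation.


Best approach: the homogeneous substitution — the slope is degree-zero homogeneous: the ratio substitution v = η/p collapses it. This doubles as a Bernoulli equation in the unknown as written; the homogeneous route needs no setup at all.


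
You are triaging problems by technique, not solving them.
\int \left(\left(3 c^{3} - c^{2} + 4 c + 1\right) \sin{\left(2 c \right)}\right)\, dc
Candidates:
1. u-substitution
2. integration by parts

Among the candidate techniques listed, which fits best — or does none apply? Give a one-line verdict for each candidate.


Best approach: integration by parts — a polynomial 3 c^{3} - c^{2} + 4 c + 1 against the kernel \sin{\left(2 c \right)} is the signature bounded-ladder case for integration by parts.
- u-substitution — no subexpression of the integrand pairs with its own derivative as a factor — individual terms may offer their own substitutions, but any change of variable covering the whole integral would have to be constructed from outside the expression.
- integration by parts — applicable, and directly so.


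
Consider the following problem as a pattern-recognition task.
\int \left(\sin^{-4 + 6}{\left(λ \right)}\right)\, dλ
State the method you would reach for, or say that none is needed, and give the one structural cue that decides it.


Verdict: a trigonometric identity — \sin^{-4 + 6}{\left(λ \right)} is an even power — the power-reduction identity rewrites it into first-degree cosines.


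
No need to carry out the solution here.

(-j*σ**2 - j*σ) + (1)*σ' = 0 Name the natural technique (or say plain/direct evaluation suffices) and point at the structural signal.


Verdict: separation of variables — all dependence on the two variables factors apart, the defining separable shape. This doubles as a Bernoulli equation in the unknown as written; dividing and integrating works on it directly.


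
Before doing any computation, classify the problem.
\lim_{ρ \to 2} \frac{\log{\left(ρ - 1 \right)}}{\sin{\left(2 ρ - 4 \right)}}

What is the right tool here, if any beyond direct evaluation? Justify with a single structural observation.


Verdict: l'Hôpital's rule (0/0) — both numerator and denominator vanish at 2: the genuine 0/0 indeterminate that l'Hôpital exists for. Expanding numerator and denominator to first order gives the same value — the rule automates exactly that.


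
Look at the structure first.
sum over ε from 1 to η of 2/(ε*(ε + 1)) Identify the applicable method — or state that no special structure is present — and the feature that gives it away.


Verdict: telescoping — split 2/(ε*(ε + 1)) by partial fractions and the pieces are one function at shifted arguments — interior terms cancel.


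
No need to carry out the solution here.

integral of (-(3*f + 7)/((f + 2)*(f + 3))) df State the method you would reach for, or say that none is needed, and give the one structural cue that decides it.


Verdict: partial fractions — a proper rational integrand whose denominator splits into simpler factors — decompose into partial fractions first.


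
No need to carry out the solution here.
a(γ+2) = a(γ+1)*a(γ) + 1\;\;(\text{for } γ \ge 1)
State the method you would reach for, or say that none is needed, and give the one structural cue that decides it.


Diagnosis: no special technique — this one you iterate or analyze qualitatively: the nonlinearity defeats linear solution methods.


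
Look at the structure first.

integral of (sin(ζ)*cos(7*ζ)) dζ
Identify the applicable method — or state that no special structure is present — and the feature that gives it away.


Diagnosis: a trigonometric identity — split sin(ζ)*cos(7*ζ) with the angle-addition identities: the resulting sum integrates term by term.


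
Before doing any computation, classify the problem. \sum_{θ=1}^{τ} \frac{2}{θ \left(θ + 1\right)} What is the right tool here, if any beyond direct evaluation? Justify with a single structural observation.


Technique: telescoping — rewrite \frac{2}{θ \left(θ + 1\right)} as simple fractions and successive terms eat each other — only the edges survive.


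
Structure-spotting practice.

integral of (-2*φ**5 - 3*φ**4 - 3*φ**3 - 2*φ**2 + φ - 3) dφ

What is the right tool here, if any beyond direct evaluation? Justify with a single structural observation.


Best approach: no special technique — nothing composite, nothing rational, nothing trigonometric — each constant-multiple power of φ integrates by the power rule alone.


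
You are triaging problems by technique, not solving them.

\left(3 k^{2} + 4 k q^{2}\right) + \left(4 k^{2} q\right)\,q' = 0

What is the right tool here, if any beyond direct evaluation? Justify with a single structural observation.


Technique: the exact-equation method — d/dq of 3 k^{2} + 4 k q^{2} equals d/dk of 4 k^{2} q: the form is a total differential of one potential — integrate it exactly.


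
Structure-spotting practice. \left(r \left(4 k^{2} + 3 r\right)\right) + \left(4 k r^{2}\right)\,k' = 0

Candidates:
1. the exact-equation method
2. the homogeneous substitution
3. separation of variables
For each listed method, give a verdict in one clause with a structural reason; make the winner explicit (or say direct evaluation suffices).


Best approach: the exact-equation method — equality of cross partials is the green light — assemble the potential function term by term.
- the exact-equation method — yes, a natural case for it.
- the homogeneous substitution — the slope changes under joint rescaling, failing the degree-zero test.
- separation of variables — no algebra isolates the independent variable on one side and the unknown on the other.


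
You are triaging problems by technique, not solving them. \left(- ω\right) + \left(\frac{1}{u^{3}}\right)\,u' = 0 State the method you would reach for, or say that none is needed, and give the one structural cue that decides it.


Verdict: separation of variables — one side of the product carries the independent variable, the other the unknown — the textbook separation shape. An exactness check succeeds on this form as well — separation and the potential function arrive at the same answer, separation more directly.


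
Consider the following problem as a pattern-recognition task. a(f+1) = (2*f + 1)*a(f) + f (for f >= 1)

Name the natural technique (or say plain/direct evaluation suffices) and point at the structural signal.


Best approach: a summation factor — it is first-order linear but the coefficient 2*f + 1 depends on the index, so multiply through by a summation factor to telescope it.


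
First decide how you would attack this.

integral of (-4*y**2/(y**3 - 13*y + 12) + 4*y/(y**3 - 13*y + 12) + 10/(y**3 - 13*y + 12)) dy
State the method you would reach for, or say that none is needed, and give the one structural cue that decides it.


Verdict: partial fractions — a proper rational integrand over the factorable y**3 - 13*y + 12: partial fractions reduce it to elementary pieces.


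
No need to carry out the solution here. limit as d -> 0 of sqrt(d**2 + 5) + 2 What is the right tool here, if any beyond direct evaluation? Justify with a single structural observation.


Best approach: no special technique — the expression is continuous at 0 — substitute and evaluate; no indeterminate form appears.


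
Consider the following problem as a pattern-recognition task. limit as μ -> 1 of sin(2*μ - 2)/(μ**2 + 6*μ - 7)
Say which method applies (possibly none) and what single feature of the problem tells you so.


Best approach: l'Hôpital's rule (0/0) — plug in 1: top and bottom both hit zero, so differentiate each and retry. Known elementary limits would finish this too — the rule just bypasses the case analysis.


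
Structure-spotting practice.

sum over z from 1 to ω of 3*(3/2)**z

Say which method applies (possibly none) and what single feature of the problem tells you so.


Best approach: the geometric series formula — each summand is the previous one scaled by 3/2; that constant multiplier is itself the geometric structure.


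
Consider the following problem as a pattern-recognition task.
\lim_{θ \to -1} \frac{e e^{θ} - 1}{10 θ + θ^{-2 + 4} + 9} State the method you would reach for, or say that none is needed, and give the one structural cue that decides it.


Technique: l'Hôpital's rule (0/0) — numerator and denominator both vanish at -1 — a genuine 0/0 form, which is exactly when l'Hôpital applies. One could equally expand both pieces locally and compare leading terms; the rule does that in one stroke.


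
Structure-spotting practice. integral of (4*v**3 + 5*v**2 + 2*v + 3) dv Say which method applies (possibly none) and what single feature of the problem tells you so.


Method: no special technique — a term-by-term power-rule job in v; no substitution or rearrangement earns its keep here.


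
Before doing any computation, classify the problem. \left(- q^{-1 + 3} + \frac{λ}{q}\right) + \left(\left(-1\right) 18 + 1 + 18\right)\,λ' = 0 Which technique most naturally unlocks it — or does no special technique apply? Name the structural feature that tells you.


Verdict: a linear integrating factor — the unknown enters only to the first power against a nonzero forcing term — the integrating-factor template applies directly.


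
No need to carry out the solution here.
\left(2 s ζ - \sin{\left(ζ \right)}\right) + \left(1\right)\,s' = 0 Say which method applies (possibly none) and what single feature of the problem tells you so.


Verdict: a linear integrating factor — linear in the unknown with genuine forcing: multiply through by the exponential of the integrated coefficient and the left side closes into one derivative.


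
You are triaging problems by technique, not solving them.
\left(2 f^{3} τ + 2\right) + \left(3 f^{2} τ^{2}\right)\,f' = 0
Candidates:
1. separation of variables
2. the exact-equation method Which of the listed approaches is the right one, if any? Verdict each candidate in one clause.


Method: the exact-equation method — take the mixed partials of 2 f^{3} τ + 2 and 3 f^{2} τ^{2}: they are equal, which certifies an exact differential.
- separation of variables — the two dependences do not factor apart.
- the exact-equation method — a fit — the right tool for this form.


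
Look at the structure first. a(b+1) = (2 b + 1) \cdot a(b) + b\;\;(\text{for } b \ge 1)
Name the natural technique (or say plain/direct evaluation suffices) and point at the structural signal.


Method: a summation factor — first-order, linear, moving coefficient 2 b + 1: the discrete analogue of an integrating factor handles it.


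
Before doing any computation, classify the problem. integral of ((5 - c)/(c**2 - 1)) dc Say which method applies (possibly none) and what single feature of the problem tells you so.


Best approach: partial fractions — the denominator c**2 - 1 factors, so the quotient decomposes into elementary partial fractions term by term.


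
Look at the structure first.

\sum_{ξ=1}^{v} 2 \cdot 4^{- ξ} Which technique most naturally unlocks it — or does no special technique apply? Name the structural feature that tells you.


Verdict: the geometric series formula — consecutive terms stand in a fixed index-free ratio — the geometric sum formula closes it.


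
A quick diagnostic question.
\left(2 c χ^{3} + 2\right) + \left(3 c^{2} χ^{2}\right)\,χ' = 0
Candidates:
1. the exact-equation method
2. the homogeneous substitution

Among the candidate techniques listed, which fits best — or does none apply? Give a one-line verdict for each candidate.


Verdict: the exact-equation method — this form is already the differential of something: the matching mixed partials of 2 c χ^{3} + 2 and 3 c^{2} χ^{2} prove it.
- the exact-equation method: a fit — the right tool for this form.
- the homogeneous substitution: the ratio of the variables does not determine the slope.


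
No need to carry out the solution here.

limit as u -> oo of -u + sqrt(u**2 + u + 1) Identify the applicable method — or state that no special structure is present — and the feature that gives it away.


Method: conjugate multiplication — this difference gives up after one conjugate multiplication — the radical structure cancels against its conjugate.


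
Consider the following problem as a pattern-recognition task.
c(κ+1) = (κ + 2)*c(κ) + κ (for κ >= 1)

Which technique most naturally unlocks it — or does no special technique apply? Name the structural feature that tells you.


Technique: a summation factor — the coefficient κ + 2 drifts with the index, so no fixed root exists; normalizing by the cumulative product telescopes it.


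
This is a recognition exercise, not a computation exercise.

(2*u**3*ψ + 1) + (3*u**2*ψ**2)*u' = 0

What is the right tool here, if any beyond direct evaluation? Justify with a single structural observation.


Verdict: the exact-equation method — check exactness first: here it holds (2*u**3*ψ + 1, 3*u**2*ψ**2 have matching cross partials), so no integrating factor is needed.


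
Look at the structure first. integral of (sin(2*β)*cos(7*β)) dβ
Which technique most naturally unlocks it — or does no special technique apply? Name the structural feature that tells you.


Best approach: a trigonometric identity — two different frequencies multiply in sin(2*β)*cos(7*β); the product-to-sum formula separates them.


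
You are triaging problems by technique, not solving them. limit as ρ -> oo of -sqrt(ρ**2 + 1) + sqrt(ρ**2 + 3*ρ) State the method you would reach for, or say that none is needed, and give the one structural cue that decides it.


Diagnosis: conjugate multiplication — neither sqrt(ρ**2 + 3*ρ) nor sqrt(ρ**2 + 1) converges alone, so rewrite their difference as a conjugate-rationalized quotient first.


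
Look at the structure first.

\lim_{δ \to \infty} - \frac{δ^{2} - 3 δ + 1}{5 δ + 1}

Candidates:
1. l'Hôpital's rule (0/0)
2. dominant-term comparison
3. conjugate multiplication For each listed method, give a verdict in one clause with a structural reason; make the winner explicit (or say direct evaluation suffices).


Diagnosis: dominant-term comparison — as δ grows, only the highest-degree terms matter — compare leading terms and read the limit off.
- l'Hôpital's rule (0/0): as a single quotient the expression runs to ∞/∞ at the limit point — an at-infinity form of the rule would apply, though the leading-growth comparison is the direct reading.
- dominant-term comparison: applies; the problem has the shape this method handles.
- conjugate multiplication — there are no radicals in tension whose conjugate would simplify matters.


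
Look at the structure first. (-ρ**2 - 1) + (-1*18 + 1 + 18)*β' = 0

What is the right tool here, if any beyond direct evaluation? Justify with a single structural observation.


Verdict: no special technique — the slope is a function of ρ alone, so integrate both sides directly.


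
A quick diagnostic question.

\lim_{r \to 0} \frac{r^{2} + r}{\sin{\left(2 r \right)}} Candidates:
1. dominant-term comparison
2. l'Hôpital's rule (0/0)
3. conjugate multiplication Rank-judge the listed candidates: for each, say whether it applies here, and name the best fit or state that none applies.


Best approach: l'Hôpital's rule (0/0) — the 0/0 form at 0 is the signature situation for l'Hôpital's rule. The standard small-argument limits would also carry it; the rule is the systematic route.
- dominant-term comparison: leading-power comparison does not apply to this form.
- l'Hôpital's rule (0/0) — a fit — the right tool for this form.
- conjugate multiplication: there is no infinity-minus-infinity radical difference to rationalize.


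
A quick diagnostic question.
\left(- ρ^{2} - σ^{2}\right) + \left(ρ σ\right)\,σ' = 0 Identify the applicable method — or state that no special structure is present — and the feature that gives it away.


Verdict: the homogeneous substitution — scaling ρ and σ together leaves the slope fixed — it depends only on σ/ρ, so substitute the ratio. A Bernoulli substitution is a fair alternative on this equation directly; the homogeneous reading takes it as given.


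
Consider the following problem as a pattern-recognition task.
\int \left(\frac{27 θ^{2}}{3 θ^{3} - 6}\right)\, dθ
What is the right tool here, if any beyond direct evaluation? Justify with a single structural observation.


Method: u-substitution — spotting that 27 θ^{2} is a constant multiple of the derivative of 3 θ^{3} - 6 is the key observation — substitute u = 3 θ^{3} - 6 and the integral becomes one-dimensional in u.


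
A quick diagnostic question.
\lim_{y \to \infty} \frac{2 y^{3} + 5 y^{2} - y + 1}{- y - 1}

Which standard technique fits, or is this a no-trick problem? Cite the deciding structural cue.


Best approach: dominant-term comparison — at large y only the top-degree terms survive; compare the leading terms and the limit falls out. Viewed as a single quotient this is an ∞/∞ form — an at-infinity application of l'Hôpital's rule would also resolve it; comparing leading growth reads the answer without differentiating.


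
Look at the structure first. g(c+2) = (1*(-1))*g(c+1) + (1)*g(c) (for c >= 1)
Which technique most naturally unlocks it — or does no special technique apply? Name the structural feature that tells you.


Method: the characteristic-root method — shift-invariance with fixed coefficients calls for exponential trials; the characteristic polynomial finds every r^c.


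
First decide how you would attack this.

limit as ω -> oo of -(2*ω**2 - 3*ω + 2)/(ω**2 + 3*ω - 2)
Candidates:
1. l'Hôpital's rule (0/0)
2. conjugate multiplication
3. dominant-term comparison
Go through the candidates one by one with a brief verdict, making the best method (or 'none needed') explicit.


Technique: dominant-term comparison — growth-rate triage: the leading powers of ω decide the limit, everything else is noise.
- l'Hôpital's rule (0/0): as a single quotient the expression runs to ∞/∞ at the limit point — an at-infinity form of the rule would apply, though the leading-growth comparison is the direct reading.
- conjugate multiplication — there are no radicals in tension whose conjugate would simplify matters.
- dominant-term comparison: applicable, and directly so.


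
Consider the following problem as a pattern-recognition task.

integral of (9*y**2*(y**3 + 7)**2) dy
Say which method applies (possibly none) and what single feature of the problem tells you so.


Diagnosis: u-substitution — collected, the integrand has one factor that is, up to a constant, the derivative of an inner expression the rest depends on — substitute for that inner expression. Brute-force expansion works too — the substitution sees the structure instead of grinding through terms.


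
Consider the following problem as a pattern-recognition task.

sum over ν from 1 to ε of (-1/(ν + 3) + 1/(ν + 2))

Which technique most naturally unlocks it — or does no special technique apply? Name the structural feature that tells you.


Method: telescoping — the generic term is a one-step difference of 1/(ν + 2), so partial sums shortcut to endpoint evaluation.


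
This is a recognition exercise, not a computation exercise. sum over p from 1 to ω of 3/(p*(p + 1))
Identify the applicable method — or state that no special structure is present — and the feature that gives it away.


Verdict: telescoping — the summand 3/(p*(p + 1)) decomposes into fractions whose poles differ by an integer shift — the series collapses.


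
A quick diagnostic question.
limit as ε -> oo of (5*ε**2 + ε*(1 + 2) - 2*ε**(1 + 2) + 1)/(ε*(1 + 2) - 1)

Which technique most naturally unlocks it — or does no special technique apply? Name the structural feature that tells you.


Diagnosis: dominant-term comparison — growth-rate triage: the leading powers of ε decide the limit, everything else is noise. Differentiating the expression as a single quotient would eventually settle it as well; matching dominant growth settles it immediately.


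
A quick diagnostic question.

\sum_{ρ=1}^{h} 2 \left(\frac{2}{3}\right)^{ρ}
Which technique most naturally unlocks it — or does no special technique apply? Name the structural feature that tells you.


Best approach: the geometric series formula — term-over-term division gives \frac{2}{3} every time — index-free ratio, geometric sum formula applies.


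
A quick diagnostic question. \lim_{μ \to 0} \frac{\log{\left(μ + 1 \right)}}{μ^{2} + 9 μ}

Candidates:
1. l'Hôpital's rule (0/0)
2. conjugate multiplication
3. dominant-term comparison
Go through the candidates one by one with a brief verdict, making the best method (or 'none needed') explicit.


Technique: l'Hôpital's rule (0/0) — both numerator and denominator vanish at 0: the genuine 0/0 indeterminate that l'Hôpital exists for. The standard small-argument limits would also carry it; the rule is the systematic route.
- l'Hôpital's rule (0/0): applicable, and directly so.
- conjugate multiplication — there is no infinity-minus-infinity radical difference to rationalize.
- dominant-term comparison — no dominant-degree comparison decides it.


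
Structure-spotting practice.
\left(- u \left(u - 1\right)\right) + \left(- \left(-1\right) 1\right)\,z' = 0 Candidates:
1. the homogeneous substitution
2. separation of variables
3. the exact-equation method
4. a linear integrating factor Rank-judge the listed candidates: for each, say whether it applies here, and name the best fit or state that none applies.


Diagnosis: no special technique — solved for the derivative, no z appears — this is antidifferentiation in u wearing ODE clothing.
- the homogeneous substitution — the slope changes under joint rescaling, failing the degree-zero test.
- separation of variables: any separation here is vacuous (nothing depends on the unknown); direct integration is the honest label.
- the exact-equation method: with the unknown absent from both coefficients, the cross-partial test holds emptily — nothing for the exact method to work on.
- a linear integrating factor — the linear template holds only trivially here (the unknown is absent, so the coefficient is zero) — the method is not the natural label.


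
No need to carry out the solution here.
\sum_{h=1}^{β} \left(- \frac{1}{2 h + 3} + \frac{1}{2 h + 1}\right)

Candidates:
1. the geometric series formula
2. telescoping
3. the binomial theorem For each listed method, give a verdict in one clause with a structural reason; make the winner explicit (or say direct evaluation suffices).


Best approach: telescoping — a difference of consecutive values of one function (\frac{1}{2 h + 1} at one index and the next) — telescoping by construction.
- the geometric series formula — consecutive terms are not related by a fixed multiplier.
- telescoping: a fit — the right tool for this form.
- the binomial theorem: no binomial coefficients pair up with complementary powers here.


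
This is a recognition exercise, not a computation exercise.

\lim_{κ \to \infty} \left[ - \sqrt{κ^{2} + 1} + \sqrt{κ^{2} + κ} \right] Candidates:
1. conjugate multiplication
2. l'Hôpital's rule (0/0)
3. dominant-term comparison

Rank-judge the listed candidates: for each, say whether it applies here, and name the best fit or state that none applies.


Diagnosis: conjugate multiplication — both pieces blow up but their difference is finite; the conjugate trick rationalizes \sqrt{κ^{2} + κ} - \sqrt{κ^{2} + 1}.
- conjugate multiplication: a fit — the right tool for this form.
- l'Hôpital's rule (0/0) — substitution produces ∞ − ∞ rather than a vanishing quotient; the rule needs a 0/0 ratio to act on.
- dominant-term comparison — no dominant power emerges to decide the limit by degree comparison.


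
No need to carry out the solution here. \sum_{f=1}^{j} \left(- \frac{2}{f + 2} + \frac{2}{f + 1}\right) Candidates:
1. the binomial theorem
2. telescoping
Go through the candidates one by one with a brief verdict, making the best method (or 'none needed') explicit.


Diagnosis: telescoping — difference-of-shifts structure (each term adds \frac{2}{f + 1}, then subtracts its one-index-advanced value, which the following term adds back) leaves only the first and last pieces standing.
- the binomial theorem: the terms lack the binomial-coefficient-weighted complementary-power pattern of an expansion.
- telescoping — applicable, and directly so.


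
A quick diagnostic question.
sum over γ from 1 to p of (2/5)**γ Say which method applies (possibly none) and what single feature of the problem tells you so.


Best approach: the geometric series formula — check a ratio of consecutive terms: it is 2/5, independent of the index, so the geometric formula closes the sum.


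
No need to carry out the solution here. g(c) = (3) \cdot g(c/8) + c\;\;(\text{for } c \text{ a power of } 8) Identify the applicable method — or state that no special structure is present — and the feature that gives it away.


Verdict: the master substitution — treat m = log base 8 of c as the new clock: one recursion step advances m by one while c scales by 8.


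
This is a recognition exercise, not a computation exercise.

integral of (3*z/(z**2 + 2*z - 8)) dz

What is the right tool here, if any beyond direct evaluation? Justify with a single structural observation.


Verdict: partial fractions — break z**2 + 2*z - 8 into its roots and the integral splits into logarithm-sized bites.


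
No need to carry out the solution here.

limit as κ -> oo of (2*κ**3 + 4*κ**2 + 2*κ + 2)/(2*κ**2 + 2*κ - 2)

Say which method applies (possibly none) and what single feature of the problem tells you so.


Method: dominant-term comparison — growth-rate triage: the leading powers of κ decide the limit, everything else is noise. Differentiating the expression as a single quotient would eventually settle it as well; matching dominant growth settles it immediately.


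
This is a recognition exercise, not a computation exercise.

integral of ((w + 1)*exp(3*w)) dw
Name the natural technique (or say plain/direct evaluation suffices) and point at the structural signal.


Diagnosis: integration by parts — a polynomial factor w + 1 multiplies exp(3*w); differentiating w + 1 lowers its degree while exp(3*w) integrates cleanly, so parts wins.


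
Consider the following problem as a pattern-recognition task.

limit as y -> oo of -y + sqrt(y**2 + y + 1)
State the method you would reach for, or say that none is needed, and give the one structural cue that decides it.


Diagnosis: conjugate multiplication — neither sqrt(y**2 + y + 1) nor y converges alone, so rewrite their difference as a conjugate-rationalized quotient first.


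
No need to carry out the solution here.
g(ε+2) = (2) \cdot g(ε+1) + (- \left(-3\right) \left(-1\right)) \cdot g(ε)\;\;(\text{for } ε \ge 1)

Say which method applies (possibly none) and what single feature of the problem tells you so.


Best approach: the characteristic-root method — fixed numeric weights on consecutive terms and no forcing term added: the root method in its home territory.


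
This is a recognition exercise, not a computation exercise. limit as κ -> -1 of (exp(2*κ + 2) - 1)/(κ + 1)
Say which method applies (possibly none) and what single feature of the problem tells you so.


Best approach: l'Hôpital's rule (0/0) — the 0/0 form at -1 is the signature situation for l'Hôpital's rule. One could equally expand both pieces locally and compare leading terms; the rule does that in one stroke.


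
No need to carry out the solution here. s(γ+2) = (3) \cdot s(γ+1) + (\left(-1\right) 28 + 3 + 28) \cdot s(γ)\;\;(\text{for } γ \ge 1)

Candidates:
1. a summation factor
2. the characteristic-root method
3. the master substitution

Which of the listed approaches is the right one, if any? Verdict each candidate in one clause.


Best approach: the characteristic-root method — linear, homogeneous, constant coefficients: solutions of the form r^γ exist — find the roots of the characteristic polynomial.
- a summation factor — a summation factor telescopes one-step recursions; this one carries higher-order memory.
- the characteristic-root method — a fit — the right tool for this form.
- the master substitution: with no divided-index recursive call, reindexing by powers of a base buys nothing.


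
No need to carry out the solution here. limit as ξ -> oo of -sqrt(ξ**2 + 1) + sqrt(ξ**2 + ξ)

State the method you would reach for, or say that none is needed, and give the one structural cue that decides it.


Diagnosis: conjugate multiplication — infinity minus infinity with a radical in play — multiply by the conjugate so the divergences of sqrt(ξ**2 + ξ) and sqrt(ξ**2 + 1) annihilate.


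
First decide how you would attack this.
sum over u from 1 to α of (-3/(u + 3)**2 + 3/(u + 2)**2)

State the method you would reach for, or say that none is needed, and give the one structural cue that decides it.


Verdict: telescoping — consecutive terms evaluate one function at adjacent indices (3/(u + 2)**2 is its current value): one term's tail is the next term's head, so the chain collapses.


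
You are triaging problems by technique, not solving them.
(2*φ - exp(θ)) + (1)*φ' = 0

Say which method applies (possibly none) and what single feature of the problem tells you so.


Verdict: a linear integrating factor — linear in the unknown with genuine forcing: multiply through by the exponential of the integrated coefficient and the left side closes into one derivative.


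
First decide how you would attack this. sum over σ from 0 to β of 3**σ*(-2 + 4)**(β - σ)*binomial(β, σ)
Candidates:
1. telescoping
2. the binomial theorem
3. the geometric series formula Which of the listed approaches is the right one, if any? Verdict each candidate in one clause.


Best approach: the binomial theorem — the binomial coefficients weight matched powers of 3 and (-2 + 4), which is exactly the expansion of a binomial power.
- telescoping: in the displayed form, no term reappears at a neighboring index to cancel against.
- the binomial theorem — yes — fits the structure here.
- the geometric series formula — consecutive terms are not related by a fixed multiplier.


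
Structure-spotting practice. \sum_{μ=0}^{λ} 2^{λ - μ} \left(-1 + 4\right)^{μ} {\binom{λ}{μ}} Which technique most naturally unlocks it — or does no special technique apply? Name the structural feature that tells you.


Best approach: the binomial theorem — {\binom{λ}{μ}} weighting matched powers of (-1 + 4) and 2 is the expanded form of ((-1 + 4) + 2)^λ — fold it back up.


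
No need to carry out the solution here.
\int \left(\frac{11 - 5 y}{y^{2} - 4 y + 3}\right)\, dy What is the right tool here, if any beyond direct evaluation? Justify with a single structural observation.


Technique: partial fractions — break y^{2} - 4 y + 3 into its roots and the integral splits into logarithm-sized bites.


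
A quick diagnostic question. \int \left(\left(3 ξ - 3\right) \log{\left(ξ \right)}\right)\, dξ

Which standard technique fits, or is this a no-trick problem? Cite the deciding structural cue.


Method: integration by parts — \log{\left(ξ \right)} blocks direct integration but differentiates to something rational — parts with the polynomial factor 3 ξ - 3 as dv.


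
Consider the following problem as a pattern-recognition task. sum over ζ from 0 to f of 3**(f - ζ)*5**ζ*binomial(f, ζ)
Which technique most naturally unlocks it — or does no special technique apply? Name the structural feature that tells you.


Method: the binomial theorem — the binomial coefficients weight matched powers of 5 and 3, which is exactly the expansion of a binomial power.
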